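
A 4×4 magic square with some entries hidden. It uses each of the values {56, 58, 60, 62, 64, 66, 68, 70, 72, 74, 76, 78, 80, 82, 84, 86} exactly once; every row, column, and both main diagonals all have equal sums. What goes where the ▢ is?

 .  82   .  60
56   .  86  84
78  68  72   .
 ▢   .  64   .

The 16 entries sum to 1136, so each line sums to 1136/4 = 284.
The remaining cell in row 2 is (2,2) = 284 − 226 = 58.
Using row 3: 78 + 68 + 72 + ? → (3,4) = 284 − 218 = 66.
From column 2, 284 − (82 + 58 + 68) gives (4,2) = 76.
The remaining cell in column 3 is (1,3) = 284 − 222 = 62.
Column 4 must total 284; the given cells sum to 210, so (4,4) = 74.
Main diagonal needs 284; the known cells sum to 204, so (1,1) = 80.
From anti-diagonal, 284 − (60 + 86 + 68) gives (4,1) = 70.

70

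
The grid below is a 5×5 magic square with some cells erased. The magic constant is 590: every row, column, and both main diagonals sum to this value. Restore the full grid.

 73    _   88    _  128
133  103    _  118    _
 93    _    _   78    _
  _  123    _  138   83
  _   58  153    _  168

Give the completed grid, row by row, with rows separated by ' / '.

73 143 88 158 128 / 133 103 173 118 63 / 93 163 108 78 148 / 178 123 68 138 83 / 113 58 153 98 168

The remaining cell in main diagonal is (3,3) = 590 − 482 = 108.
Anti-diagonal must total 590; the given cells sum to 477, so (5,1) = 113.
The remaining cell in row 5 is (5,4) = 590 − 492 = 98.
Column 1: 73 + 133 + 93 + 113 + ? = 590, so (4,1) = 178.
The remaining cell in column 4 is (1,4) = 590 − 432 = 158.
Row 1 needs 590; the known cells sum to 447, so (1,2) = 143.
Row 4 must total 590; the given cells sum to 522, so (4,3) = 68.
From column 2, 590 − (143 + 103 + 123 + 58) gives (3,2) = 163.
The remaining cell in column 3 is (2,3) = 590 − 417 = 173.
The remaining cell in row 2 is (2,5) = 590 − 527 = 63.
Row 3: 93 + 163 + 108 + 78 + ? = 590, so (3,5) = 148.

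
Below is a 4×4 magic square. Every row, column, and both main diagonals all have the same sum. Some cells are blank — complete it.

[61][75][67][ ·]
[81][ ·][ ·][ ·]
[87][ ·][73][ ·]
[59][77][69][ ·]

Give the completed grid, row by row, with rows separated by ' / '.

61 75 67 85 / 81 71 79 57 / 87 65 73 63 / 59 77 69 83

Column 1 is already complete: 61 + 81 + 87 + 59 = 288, so that is the magic constant.
Using row 1: 61 + 75 + 67 + ? → (1,4) = 288 − 203 = 85.
From row 4, 288 − (59 + 77 + 69) gives (4,4) = 83.
Column 3 must total 288; the given cells sum to 209, so (2,3) = 79.
Main diagonal needs 288; the known cells sum to 217, so (2,2) = 71.
Anti-diagonal needs 288; the known cells sum to 223, so (3,2) = 65.
Row 2 must total 288; the given cells sum to 231, so (2,4) = 57.
Row 3 needs 288; the known cells sum to 225, so (3,4) = 63.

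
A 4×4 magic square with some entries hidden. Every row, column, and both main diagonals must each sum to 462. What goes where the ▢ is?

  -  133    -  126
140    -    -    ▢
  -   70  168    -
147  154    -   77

98

Row 4 must total 462; the given cells sum to 378, so (4,3) = 84.
Column 2 needs 462; the known cells sum to 357, so (2,2) = 105.
From main diagonal, 462 − (105 + 168 + 77) gives (1,1) = 112.
Anti-diagonal: 126 + 70 + 147 + ? = 462, so (2,3) = 119.
The remaining cell in row 1 is (1,3) = 462 − 371 = 91.
Row 2 needs 462; the known cells sum to 364, so (2,4) = 98.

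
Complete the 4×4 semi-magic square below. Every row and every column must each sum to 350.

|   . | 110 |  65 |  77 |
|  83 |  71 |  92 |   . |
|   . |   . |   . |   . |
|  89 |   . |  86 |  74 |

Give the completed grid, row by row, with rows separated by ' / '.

Row 1 needs 350; the known cells sum to 252, so (1,1) = 98.
From row 2, 350 − (83 + 71 + 92) gives (2,4) = 104.
Using row 4: 89 + 86 + 74 + ? → (4,2) = 350 − 249 = 101.
Column 1 must total 350; the given cells sum to 270, so (3,1) = 80.
The remaining cell in column 2 is (3,2) = 350 − 282 = 68.
Using column 3: 65 + 92 + 86 + ? → (3,3) = 350 − 243 = 107.
From column 4, 350 − (77 + 104 + 74) gives (3,4) = 95.

98 110 65 77 / 83 71 92 104 / 80 68 107 95 / 89 101 86 74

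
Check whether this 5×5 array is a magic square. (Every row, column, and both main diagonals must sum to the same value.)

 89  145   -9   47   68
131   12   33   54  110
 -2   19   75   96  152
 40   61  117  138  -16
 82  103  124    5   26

Row 1: 89 + 145 + (-9) + 47 + 68 = 340.
Row 2: 131 + 12 + 33 + 54 + 110 = 340.
Row 3: -2 + 19 + 75 + 96 + 152 = 340.
Row 4: 40 + 61 + 117 + 138 + (-16) = 340.
Row 5: 82 + 103 + 124 + 5 + 26 = 340.
Column 1: 89 + 131 + (-2) + 40 + 82 = 340.
Column 2: 145 + 12 + 19 + 61 + 103 = 340.
Column 3: -9 + 33 + 75 + 117 + 124 = 340.
Column 4: 47 + 54 + 96 + 138 + 5 = 340.
Column 5: 68 + 110 + 152 + (-16) + 26 = 340.
Main diagonal: 89 + 12 + 75 + 138 + 26 = 340.
Anti-diagonal: 68 + 54 + 75 + 61 + 82 = 340.
All lines sum to 340.

Yes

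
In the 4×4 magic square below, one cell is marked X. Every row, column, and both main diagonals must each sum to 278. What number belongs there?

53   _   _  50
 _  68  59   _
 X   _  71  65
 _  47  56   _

62

The remaining cell in column 3 is (1,3) = 278 − 186 = 92.
Main diagonal must total 278; the given cells sum to 192, so (4,4) = 86.
Row 1: 53 + 92 + 50 + ? = 278, so (1,2) = 83.
The remaining cell in row 4 is (4,1) = 278 − 189 = 89.
From column 2, 278 − (83 + 68 + 47) gives (3,2) = 80.
From column 4, 278 − (50 + 65 + 86) gives (2,4) = 77.
From row 2, 278 − (68 + 59 + 77) gives (2,1) = 74.
Using row 3: 80 + 71 + 65 + ? → (3,1) = 278 − 216 = 62.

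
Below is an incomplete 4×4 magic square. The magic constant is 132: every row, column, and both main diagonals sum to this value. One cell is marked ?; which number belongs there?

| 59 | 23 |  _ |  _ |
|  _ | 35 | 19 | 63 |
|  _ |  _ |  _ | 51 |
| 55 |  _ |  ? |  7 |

Row 2 must total 132; the given cells sum to 117, so (2,1) = 15.
Column 1: 59 + 15 + 55 + ? = 132, so (3,1) = 3.
Column 4: 63 + 51 + 7 + ? = 132, so (1,4) = 11.
Main diagonal must total 132; the given cells sum to 101, so (3,3) = 31.
Anti-diagonal must total 132; the given cells sum to 85, so (3,2) = 47.
Row 1 needs 132; the known cells sum to 93, so (1,3) = 39.
Column 2: 23 + 35 + 47 + ? = 132, so (4,2) = 27.
Column 3 must total 132; the given cells sum to 89, so (4,3) = 43.

43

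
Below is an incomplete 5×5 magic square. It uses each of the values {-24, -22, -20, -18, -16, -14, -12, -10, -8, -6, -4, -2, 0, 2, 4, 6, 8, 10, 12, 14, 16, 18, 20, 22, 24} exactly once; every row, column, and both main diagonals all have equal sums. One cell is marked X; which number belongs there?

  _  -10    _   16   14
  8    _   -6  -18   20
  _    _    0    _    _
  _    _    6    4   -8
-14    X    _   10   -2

-16

The 25 entries sum to 0, so each line sums to 0/5 = 0.
Row 2 must total 0; the given cells sum to 4, so (2,2) = -4.
Column 4: 16 + (-18) + 4 + 10 + ? = 0, so (3,4) = -12.
The remaining cell in column 5 is (3,5) = 0 − 24 = -24.
Main diagonal: -4 + 0 + 4 + (-2) + ? = 0, so (1,1) = 2.
Anti-diagonal needs 0; the known cells sum to -18, so (4,2) = 18.
Row 1 must total 0; the given cells sum to 22, so (1,3) = -22.
Row 4 must total 0; the given cells sum to 20, so (4,1) = -20.
Using column 1: 2 + 8 + (-20) + (-14) + ? → (3,1) = 0 − (-24) = 24.
Column 3 must total 0; the given cells sum to -22, so (5,3) = 22.
From row 3, 0 − (24 + 0 + (-12) + (-24)) gives (3,2) = 12.
The remaining cell in row 5 is (5,2) = 0 − 16 = -16.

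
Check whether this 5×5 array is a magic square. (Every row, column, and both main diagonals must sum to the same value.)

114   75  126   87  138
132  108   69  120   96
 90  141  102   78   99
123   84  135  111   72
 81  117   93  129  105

Row 1: 114 + 75 + 126 + 87 + 138 = 540.
Row 2: 132 + 108 + 69 + 120 + 96 = 525.
Row 3: 90 + 141 + 102 + 78 + 99 = 510.
Row 4: 123 + 84 + 135 + 111 + 72 = 525.
Row 5: 81 + 117 + 93 + 129 + 105 = 525.
Column 1: 114 + 132 + 90 + 123 + 81 = 540.
Column 2: 75 + 108 + 141 + 84 + 117 = 525.
Column 3: 126 + 69 + 102 + 135 + 93 = 525.
Column 4: 87 + 120 + 78 + 111 + 129 = 525.
Column 5: 138 + 96 + 99 + 72 + 105 = 510.
Main diagonal: 114 + 108 + 102 + 111 + 105 = 540.
Anti-diagonal: 138 + 120 + 102 + 84 + 81 = 525.

No — row 5 sums to 525 but column 1 sums to 540.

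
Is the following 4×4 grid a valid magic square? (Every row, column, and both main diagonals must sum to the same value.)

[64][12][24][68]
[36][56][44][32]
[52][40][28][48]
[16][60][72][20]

Yes

Row 1: 64 + 12 + 24 + 68 = 168.
Row 2: 36 + 56 + 44 + 32 = 168.
Row 3: 52 + 40 + 28 + 48 = 168.
Row 4: 16 + 60 + 72 + 20 = 168.
Column 1: 64 + 36 + 52 + 16 = 168.
Column 2: 12 + 56 + 40 + 60 = 168.
Column 3: 24 + 44 + 28 + 72 = 168.
Column 4: 68 + 32 + 48 + 20 = 168.
Main diagonal: 64 + 56 + 28 + 20 = 168.
Anti-diagonal: 68 + 44 + 40 + 16 = 168.
All lines sum to 168.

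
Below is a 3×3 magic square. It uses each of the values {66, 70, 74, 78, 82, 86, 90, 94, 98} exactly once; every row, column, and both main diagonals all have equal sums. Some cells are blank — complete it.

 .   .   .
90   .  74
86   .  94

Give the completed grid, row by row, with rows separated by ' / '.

70 98 78 / 90 82 74 / 86 66 94

The 9 entries sum to 738, so each line sums to 738/3 = 246.
The remaining cell in row 2 is (2,2) = 246 − 164 = 82.
Row 3 needs 246; the known cells sum to 180, so (3,2) = 66.
The remaining cell in column 1 is (1,1) = 246 − 176 = 70.
Column 2 must total 246; the given cells sum to 148, so (1,2) = 98.
Column 3: 74 + 94 + ? = 246, so (1,3) = 78.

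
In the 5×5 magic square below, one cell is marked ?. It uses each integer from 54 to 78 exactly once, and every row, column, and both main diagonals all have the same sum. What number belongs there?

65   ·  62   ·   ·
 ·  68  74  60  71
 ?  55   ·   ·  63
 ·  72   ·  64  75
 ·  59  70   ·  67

69

The entries are 54 through 78, which sum to 1650, so each line sums to 1650/5 = 330.
Row 2: 68 + 74 + 60 + 71 + ? = 330, so (2,1) = 57.
Column 2 needs 330; the known cells sum to 254, so (1,2) = 76.
Using column 5: 71 + 63 + 75 + 67 + ? → (1,5) = 330 − 276 = 54.
Main diagonal needs 330; the known cells sum to 264, so (3,3) = 66.
Anti-diagonal needs 330; the known cells sum to 252, so (5,1) = 78.
Row 1 needs 330; the known cells sum to 257, so (1,4) = 73.
Row 5: 78 + 59 + 70 + 67 + ? = 330, so (5,4) = 56.
Column 3 needs 330; the known cells sum to 272, so (4,3) = 58.
Using column 4: 73 + 60 + 64 + 56 + ? → (3,4) = 330 − 253 = 77.
Row 3 must total 330; the given cells sum to 261, so (3,1) = 69.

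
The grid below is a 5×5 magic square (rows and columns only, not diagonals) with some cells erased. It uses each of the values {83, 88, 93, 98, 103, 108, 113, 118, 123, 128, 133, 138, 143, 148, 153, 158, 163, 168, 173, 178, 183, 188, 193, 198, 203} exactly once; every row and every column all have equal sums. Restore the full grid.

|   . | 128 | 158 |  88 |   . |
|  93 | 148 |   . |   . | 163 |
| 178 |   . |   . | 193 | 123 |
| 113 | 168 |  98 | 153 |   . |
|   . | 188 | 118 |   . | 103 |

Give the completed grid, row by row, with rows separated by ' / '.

The 25 entries sum to 3575, so each line sums to 3575/5 = 715.
From row 4, 715 − (113 + 168 + 98 + 153) gives (4,5) = 183.
Column 2 must total 715; the given cells sum to 632, so (3,2) = 83.
From column 5, 715 − (163 + 123 + 183 + 103) gives (1,5) = 143.
Row 1 needs 715; the known cells sum to 517, so (1,1) = 198.
The remaining cell in row 3 is (3,3) = 715 − 577 = 138.
Column 1 needs 715; the known cells sum to 582, so (5,1) = 133.
Column 3 must total 715; the given cells sum to 512, so (2,3) = 203.
The remaining cell in row 2 is (2,4) = 715 − 607 = 108.
From row 5, 715 − (133 + 188 + 118 + 103) gives (5,4) = 173.

198 128 158 88 143 / 93 148 203 108 163 / 178 83 138 193 123 / 113 168 98 153 183 / 133 188 118 173 103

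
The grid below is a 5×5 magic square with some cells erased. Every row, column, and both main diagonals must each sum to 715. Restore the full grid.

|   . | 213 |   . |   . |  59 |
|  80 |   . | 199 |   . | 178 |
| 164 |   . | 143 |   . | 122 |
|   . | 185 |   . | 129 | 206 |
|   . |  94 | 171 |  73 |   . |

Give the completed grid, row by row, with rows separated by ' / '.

The remaining cell in column 5 is (5,5) = 715 − 565 = 150.
From row 5, 715 − (94 + 171 + 73 + 150) gives (5,1) = 227.
Anti-diagonal: 59 + 143 + 185 + 227 + ? = 715, so (2,4) = 101.
Using row 2: 80 + 199 + 101 + 178 + ? → (2,2) = 715 − 558 = 157.
Using column 2: 213 + 157 + 185 + 94 + ? → (3,2) = 715 − 649 = 66.
Main diagonal needs 715; the known cells sum to 579, so (1,1) = 136.
Row 3 must total 715; the given cells sum to 495, so (3,4) = 220.
From column 1, 715 − (136 + 80 + 164 + 227) gives (4,1) = 108.
Using column 4: 101 + 220 + 129 + 73 + ? → (1,4) = 715 − 523 = 192.
Row 1 needs 715; the known cells sum to 600, so (1,3) = 115.
From row 4, 715 − (108 + 185 + 129 + 206) gives (4,3) = 87.

136 213 115 192 59 / 80 157 199 101 178 / 164 66 143 220 122 / 108 185 87 129 206 / 227 94 171 73 150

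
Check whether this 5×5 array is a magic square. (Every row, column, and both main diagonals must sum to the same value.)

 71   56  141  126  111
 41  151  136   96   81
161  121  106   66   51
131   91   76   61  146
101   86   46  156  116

Yes

Row 1: 71 + 56 + 141 + 126 + 111 = 505.
Row 2: 41 + 151 + 136 + 96 + 81 = 505.
Row 3: 161 + 121 + 106 + 66 + 51 = 505.
Row 4: 131 + 91 + 76 + 61 + 146 = 505.
Row 5: 101 + 86 + 46 + 156 + 116 = 505.
Column 1: 71 + 41 + 161 + 131 + 101 = 505.
Column 2: 56 + 151 + 121 + 91 + 86 = 505.
Column 3: 141 + 136 + 106 + 76 + 46 = 505.
Column 4: 126 + 96 + 66 + 61 + 156 = 505.
Column 5: 111 + 81 + 51 + 146 + 116 = 505.
Main diagonal: 71 + 151 + 106 + 61 + 116 = 505.
Anti-diagonal: 111 + 96 + 106 + 91 + 101 = 505.
All lines sum to 505.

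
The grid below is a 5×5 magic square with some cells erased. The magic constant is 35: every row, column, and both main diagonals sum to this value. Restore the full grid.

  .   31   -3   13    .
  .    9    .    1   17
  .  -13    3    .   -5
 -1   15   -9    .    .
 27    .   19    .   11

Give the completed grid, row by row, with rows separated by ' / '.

5 31 -3 13 -11 / -17 9 25 1 17 / 21 -13 3 29 -5 / -1 15 -9 7 23 / 27 -7 19 -15 11

Column 2 needs 35; the known cells sum to 42, so (5,2) = -7.
From column 3, 35 − (-3 + 3 + (-9) + 19) gives (2,3) = 25.
Anti-diagonal: 1 + 3 + 15 + 27 + ? = 35, so (1,5) = -11.
Row 1 needs 35; the known cells sum to 30, so (1,1) = 5.
Using row 2: 9 + 25 + 1 + 17 + ? → (2,1) = 35 − 52 = -17.
Using row 5: 27 + (-7) + 19 + 11 + ? → (5,4) = 35 − 50 = -15.
From column 1, 35 − (5 + (-17) + (-1) + 27) gives (3,1) = 21.
Column 5: -11 + 17 + (-5) + 11 + ? = 35, so (4,5) = 23.
Main diagonal needs 35; the known cells sum to 28, so (4,4) = 7.
Using row 3: 21 + (-13) + 3 + (-5) + ? → (3,4) = 35 − 6 = 29.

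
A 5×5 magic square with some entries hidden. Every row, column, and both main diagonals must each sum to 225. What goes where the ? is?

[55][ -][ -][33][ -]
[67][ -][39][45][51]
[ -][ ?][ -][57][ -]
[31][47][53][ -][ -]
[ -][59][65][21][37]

35

Using row 2: 67 + 39 + 45 + 51 + ? → (2,2) = 225 − 202 = 23.
Row 5 needs 225; the known cells sum to 182, so (5,1) = 43.
Column 1: 55 + 67 + 31 + 43 + ? = 225, so (3,1) = 29.
Column 4: 33 + 45 + 57 + 21 + ? = 225, so (4,4) = 69.
Main diagonal: 55 + 23 + 69 + 37 + ? = 225, so (3,3) = 41.
Using anti-diagonal: 45 + 41 + 47 + 43 + ? → (1,5) = 225 − 176 = 49.
Row 4 must total 225; the given cells sum to 200, so (4,5) = 25.
Using column 3: 39 + 41 + 53 + 65 + ? → (1,3) = 225 − 198 = 27.
Column 5 needs 225; the known cells sum to 162, so (3,5) = 63.
Row 1 must total 225; the given cells sum to 164, so (1,2) = 61.
From row 3, 225 − (29 + 41 + 57 + 63) gives (3,2) = 35.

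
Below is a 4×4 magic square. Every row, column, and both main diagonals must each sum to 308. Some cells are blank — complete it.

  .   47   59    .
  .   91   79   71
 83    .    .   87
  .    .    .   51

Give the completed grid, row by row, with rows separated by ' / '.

103 47 59 99 / 67 91 79 71 / 83 75 63 87 / 55 95 107 51

Row 2 must total 308; the given cells sum to 241, so (2,1) = 67.
Column 4 needs 308; the known cells sum to 209, so (1,4) = 99.
The remaining cell in row 1 is (1,1) = 308 − 205 = 103.
From column 1, 308 − (103 + 67 + 83) gives (4,1) = 55.
The remaining cell in main diagonal is (3,3) = 308 − 245 = 63.
Using anti-diagonal: 99 + 79 + 55 + ? → (3,2) = 308 − 233 = 75.
Column 2 needs 308; the known cells sum to 213, so (4,2) = 95.
Column 3: 59 + 79 + 63 + ? = 308, so (4,3) = 107.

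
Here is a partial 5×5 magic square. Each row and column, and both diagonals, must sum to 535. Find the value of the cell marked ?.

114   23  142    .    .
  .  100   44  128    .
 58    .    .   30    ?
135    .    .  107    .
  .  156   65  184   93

The remaining cell in row 5 is (5,1) = 535 − 498 = 37.
The remaining cell in column 1 is (2,1) = 535 − 344 = 191.
Column 4: 128 + 30 + 107 + 184 + ? = 535, so (1,4) = 86.
Main diagonal must total 535; the given cells sum to 414, so (3,3) = 121.
Row 1: 114 + 23 + 142 + 86 + ? = 535, so (1,5) = 170.
Row 2: 191 + 100 + 44 + 128 + ? = 535, so (2,5) = 72.
Column 3 needs 535; the known cells sum to 372, so (4,3) = 163.
Anti-diagonal: 170 + 128 + 121 + 37 + ? = 535, so (4,2) = 79.
From row 4, 535 − (135 + 79 + 163 + 107) gives (4,5) = 51.
Using column 2: 23 + 100 + 79 + 156 + ? → (3,2) = 535 − 358 = 177.
From column 5, 535 − (170 + 72 + 51 + 93) gives (3,5) = 149.

149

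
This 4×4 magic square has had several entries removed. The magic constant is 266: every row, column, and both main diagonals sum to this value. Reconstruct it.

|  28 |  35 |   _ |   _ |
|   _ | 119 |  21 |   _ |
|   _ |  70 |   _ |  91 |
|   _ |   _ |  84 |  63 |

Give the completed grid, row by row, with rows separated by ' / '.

28 35 105 98 / 112 119 21 14 / 49 70 56 91 / 77 42 84 63

From column 2, 266 − (35 + 119 + 70) gives (4,2) = 42.
From main diagonal, 266 − (28 + 119 + 63) gives (3,3) = 56.
The remaining cell in row 3 is (3,1) = 266 − 217 = 49.
From row 4, 266 − (42 + 84 + 63) gives (4,1) = 77.
The remaining cell in column 1 is (2,1) = 266 − 154 = 112.
Using column 3: 21 + 56 + 84 + ? → (1,3) = 266 − 161 = 105.
Anti-diagonal must total 266; the given cells sum to 168, so (1,4) = 98.
Row 2 must total 266; the given cells sum to 252, so (2,4) = 14.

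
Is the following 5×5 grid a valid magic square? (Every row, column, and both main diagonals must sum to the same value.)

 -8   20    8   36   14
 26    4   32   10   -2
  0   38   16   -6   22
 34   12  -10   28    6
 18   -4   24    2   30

Row 1: -8 + 20 + 8 + 36 + 14 = 70.
Row 2: 26 + 4 + 32 + 10 + (-2) = 70.
Row 3: 0 + 38 + 16 + (-6) + 22 = 70.
Row 4: 34 + 12 + (-10) + 28 + 6 = 70.
Row 5: 18 + (-4) + 24 + 2 + 30 = 70.
Column 1: -8 + 26 + 0 + 34 + 18 = 70.
Column 2: 20 + 4 + 38 + 12 + (-4) = 70.
Column 3: 8 + 32 + 16 + (-10) + 24 = 70.
Column 4: 36 + 10 + (-6) + 28 + 2 = 70.
Column 5: 14 + (-2) + 22 + 6 + 30 = 70.
Main diagonal: -8 + 4 + 16 + 28 + 30 = 70.
Anti-diagonal: 14 + 10 + 16 + 12 + 18 = 70.
All lines sum to 70.

Yes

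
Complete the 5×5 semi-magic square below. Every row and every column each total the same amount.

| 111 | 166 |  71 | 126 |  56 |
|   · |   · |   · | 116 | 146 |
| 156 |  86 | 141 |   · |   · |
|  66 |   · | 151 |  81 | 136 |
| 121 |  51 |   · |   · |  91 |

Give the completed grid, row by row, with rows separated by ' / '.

111 166 71 126 56 / 76 131 61 116 146 / 156 86 141 46 101 / 66 96 151 81 136 / 121 51 106 161 91

Row 1 is already complete: 111 + 166 + 71 + 126 + 56 = 530, so that is the magic constant.
Row 4 must total 530; the given cells sum to 434, so (4,2) = 96.
Column 1 needs 530; the known cells sum to 454, so (2,1) = 76.
Using column 2: 166 + 86 + 96 + 51 + ? → (2,2) = 530 − 399 = 131.
Column 5 needs 530; the known cells sum to 429, so (3,5) = 101.
Row 2: 76 + 131 + 116 + 146 + ? = 530, so (2,3) = 61.
Row 3 must total 530; the given cells sum to 484, so (3,4) = 46.
Using column 3: 71 + 61 + 141 + 151 + ? → (5,3) = 530 − 424 = 106.
Using column 4: 126 + 116 + 46 + 81 + ? → (5,4) = 530 − 369 = 161.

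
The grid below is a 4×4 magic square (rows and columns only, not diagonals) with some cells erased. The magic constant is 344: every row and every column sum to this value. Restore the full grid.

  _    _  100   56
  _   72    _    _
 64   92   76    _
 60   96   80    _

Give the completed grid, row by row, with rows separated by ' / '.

Row 3 needs 344; the known cells sum to 232, so (3,4) = 112.
Using row 4: 60 + 96 + 80 + ? → (4,4) = 344 − 236 = 108.
The remaining cell in column 2 is (1,2) = 344 − 260 = 84.
Using column 3: 100 + 76 + 80 + ? → (2,3) = 344 − 256 = 88.
Column 4: 56 + 112 + 108 + ? = 344, so (2,4) = 68.
The remaining cell in row 1 is (1,1) = 344 − 240 = 104.
Row 2 must total 344; the given cells sum to 228, so (2,1) = 116.

104 84 100 56 / 116 72 88 68 / 64 92 76 112 / 60 96 80 108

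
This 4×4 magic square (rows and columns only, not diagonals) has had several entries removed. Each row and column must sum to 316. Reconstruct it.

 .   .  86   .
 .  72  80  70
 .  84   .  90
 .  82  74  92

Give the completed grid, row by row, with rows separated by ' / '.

Row 2: 72 + 80 + 70 + ? = 316, so (2,1) = 94.
Row 4 needs 316; the known cells sum to 248, so (4,1) = 68.
Column 2: 72 + 84 + 82 + ? = 316, so (1,2) = 78.
Using column 3: 86 + 80 + 74 + ? → (3,3) = 316 − 240 = 76.
Column 4 needs 316; the known cells sum to 252, so (1,4) = 64.
Row 1 must total 316; the given cells sum to 228, so (1,1) = 88.
Row 3 must total 316; the given cells sum to 250, so (3,1) = 66.

88 78 86 64 / 94 72 80 70 / 66 84 76 90 / 68 82 74 92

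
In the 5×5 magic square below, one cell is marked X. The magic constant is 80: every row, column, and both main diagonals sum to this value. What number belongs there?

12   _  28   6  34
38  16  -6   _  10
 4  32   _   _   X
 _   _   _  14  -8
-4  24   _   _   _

Row 1: 12 + 28 + 6 + 34 + ? = 80, so (1,2) = 0.
Using row 2: 38 + 16 + (-6) + 10 + ? → (2,4) = 80 − 58 = 22.
Column 1 must total 80; the given cells sum to 50, so (4,1) = 30.
Column 2: 0 + 16 + 32 + 24 + ? = 80, so (4,2) = 8.
Anti-diagonal must total 80; the given cells sum to 60, so (3,3) = 20.
Row 4 needs 80; the known cells sum to 44, so (4,3) = 36.
Column 3: 28 + (-6) + 20 + 36 + ? = 80, so (5,3) = 2.
Using main diagonal: 12 + 16 + 20 + 14 + ? → (5,5) = 80 − 62 = 18.
The remaining cell in row 5 is (5,4) = 80 − 40 = 40.
Column 4 must total 80; the given cells sum to 82, so (3,4) = -2.
Using column 5: 34 + 10 + (-8) + 18 + ? → (3,5) = 80 − 54 = 26.

26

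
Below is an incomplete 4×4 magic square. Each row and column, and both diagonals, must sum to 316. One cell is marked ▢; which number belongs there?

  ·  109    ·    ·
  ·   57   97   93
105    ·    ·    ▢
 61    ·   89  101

From row 2, 316 − (57 + 97 + 93) gives (2,1) = 69.
The remaining cell in row 4 is (4,2) = 316 − 251 = 65.
The remaining cell in column 1 is (1,1) = 316 − 235 = 81.
Column 2 must total 316; the given cells sum to 231, so (3,2) = 85.
Main diagonal must total 316; the given cells sum to 239, so (3,3) = 77.
Anti-diagonal needs 316; the known cells sum to 243, so (1,4) = 73.
Using row 1: 81 + 109 + 73 + ? → (1,3) = 316 − 263 = 53.
Using row 3: 105 + 85 + 77 + ? → (3,4) = 316 − 267 = 49.

49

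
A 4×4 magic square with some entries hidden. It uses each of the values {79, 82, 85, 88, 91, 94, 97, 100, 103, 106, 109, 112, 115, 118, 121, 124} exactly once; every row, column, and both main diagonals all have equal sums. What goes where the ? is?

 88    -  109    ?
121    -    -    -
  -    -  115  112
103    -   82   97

118

The 16 entries sum to 1624, so each line sums to 1624/4 = 406.
Using row 4: 103 + 82 + 97 + ? → (4,2) = 406 − 282 = 124.
Column 1: 88 + 121 + 103 + ? = 406, so (3,1) = 94.
Column 3 must total 406; the given cells sum to 306, so (2,3) = 100.
Main diagonal needs 406; the known cells sum to 300, so (2,2) = 106.
Row 2 needs 406; the known cells sum to 327, so (2,4) = 79.
Row 3: 94 + 115 + 112 + ? = 406, so (3,2) = 85.
Using column 2: 106 + 85 + 124 + ? → (1,2) = 406 − 315 = 91.
Column 4 needs 406; the known cells sum to 288, so (1,4) = 118.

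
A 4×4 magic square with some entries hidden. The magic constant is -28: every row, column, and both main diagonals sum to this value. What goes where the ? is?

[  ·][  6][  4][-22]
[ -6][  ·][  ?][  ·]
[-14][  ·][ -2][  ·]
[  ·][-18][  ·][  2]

The remaining cell in row 1 is (1,1) = -28 − (-12) = -16.
Column 1 needs -28; the known cells sum to -36, so (4,1) = 8.
Main diagonal: -16 + (-2) + 2 + ? = -28, so (2,2) = -12.
From row 4, -28 − (8 + (-18) + 2) gives (4,3) = -20.
Using column 2: 6 + (-12) + (-18) + ? → (3,2) = -28 − (-24) = -4.
The remaining cell in column 3 is (2,3) = -28 − (-18) = -10.

-10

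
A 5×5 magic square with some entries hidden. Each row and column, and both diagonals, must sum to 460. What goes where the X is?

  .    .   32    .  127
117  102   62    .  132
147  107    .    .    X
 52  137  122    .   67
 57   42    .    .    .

Row 2: 117 + 102 + 62 + 132 + ? = 460, so (2,4) = 47.
Row 4: 52 + 137 + 122 + 67 + ? = 460, so (4,4) = 82.
Using column 1: 117 + 147 + 52 + 57 + ? → (1,1) = 460 − 373 = 87.
The remaining cell in column 2 is (1,2) = 460 − 388 = 72.
The remaining cell in anti-diagonal is (3,3) = 460 − 368 = 92.
From row 1, 460 − (87 + 72 + 32 + 127) gives (1,4) = 142.
Column 3 needs 460; the known cells sum to 308, so (5,3) = 152.
Using main diagonal: 87 + 102 + 92 + 82 + ? → (5,5) = 460 − 363 = 97.
Using row 5: 57 + 42 + 152 + 97 + ? → (5,4) = 460 − 348 = 112.
Column 4 needs 460; the known cells sum to 383, so (3,4) = 77.
Column 5 needs 460; the known cells sum to 423, so (3,5) = 37.

37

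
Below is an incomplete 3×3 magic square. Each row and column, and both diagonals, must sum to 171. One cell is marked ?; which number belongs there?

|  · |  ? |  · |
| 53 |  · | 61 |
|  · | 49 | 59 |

65

Row 2: 53 + 61 + ? = 171, so (2,2) = 57.
Row 3 needs 171; the known cells sum to 108, so (3,1) = 63.
The remaining cell in column 1 is (1,1) = 171 − 116 = 55.
From column 2, 171 − (57 + 49) gives (1,2) = 65.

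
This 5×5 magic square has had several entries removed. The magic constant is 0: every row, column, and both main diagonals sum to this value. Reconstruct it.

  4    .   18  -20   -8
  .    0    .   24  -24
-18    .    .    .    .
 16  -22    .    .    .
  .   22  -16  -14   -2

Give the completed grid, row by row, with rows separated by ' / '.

4 6 18 -20 -8 / -12 0 12 24 -24 / -18 -6 -4 8 20 / 16 -22 -10 2 14 / 10 22 -16 -14 -2

Row 1 needs 0; the known cells sum to -6, so (1,2) = 6.
Using row 5: 22 + (-16) + (-14) + (-2) + ? → (5,1) = 0 − (-10) = 10.
Column 1 needs 0; the known cells sum to 12, so (2,1) = -12.
Column 2 must total 0; the given cells sum to 6, so (3,2) = -6.
The remaining cell in anti-diagonal is (3,3) = 0 − 4 = -4.
Row 2 needs 0; the known cells sum to -12, so (2,3) = 12.
Column 3 must total 0; the given cells sum to 10, so (4,3) = -10.
Using main diagonal: 4 + 0 + (-4) + (-2) + ? → (4,4) = 0 − (-2) = 2.
Row 4 needs 0; the known cells sum to -14, so (4,5) = 14.
Using column 4: -20 + 24 + 2 + (-14) + ? → (3,4) = 0 − (-8) = 8.
Using column 5: -8 + (-24) + 14 + (-2) + ? → (3,5) = 0 − (-20) = 20.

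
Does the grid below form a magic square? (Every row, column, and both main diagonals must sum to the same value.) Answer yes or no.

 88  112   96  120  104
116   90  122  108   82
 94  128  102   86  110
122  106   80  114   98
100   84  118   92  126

Row 1: 88 + 112 + 96 + 120 + 104 = 520.
Row 2: 116 + 90 + 122 + 108 + 82 = 518.
Row 3: 94 + 128 + 102 + 86 + 110 = 520.
Row 4: 122 + 106 + 80 + 114 + 98 = 520.
Row 5: 100 + 84 + 118 + 92 + 126 = 520.
Column 1: 88 + 116 + 94 + 122 + 100 = 520.
Column 2: 112 + 90 + 128 + 106 + 84 = 520.
Column 3: 96 + 122 + 102 + 80 + 118 = 518.
Column 4: 120 + 108 + 86 + 114 + 92 = 520.
Column 5: 104 + 82 + 110 + 98 + 126 = 520.
Main diagonal: 88 + 90 + 102 + 114 + 126 = 520.
Anti-diagonal: 104 + 108 + 102 + 106 + 100 = 520.

No — row 2 sums to 518 but row 5 sums to 520.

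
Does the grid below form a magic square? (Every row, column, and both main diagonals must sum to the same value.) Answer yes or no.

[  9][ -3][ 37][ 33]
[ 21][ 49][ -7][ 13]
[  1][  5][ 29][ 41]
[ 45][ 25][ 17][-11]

Yes

Row 1: 9 + (-3) + 37 + 33 = 76.
Row 2: 21 + 49 + (-7) + 13 = 76.
Row 3: 1 + 5 + 29 + 41 = 76.
Row 4: 45 + 25 + 17 + (-11) = 76.
Column 1: 9 + 21 + 1 + 45 = 76.
Column 2: -3 + 49 + 5 + 25 = 76.
Column 3: 37 + (-7) + 29 + 17 = 76.
Column 4: 33 + 13 + 41 + (-11) = 76.
Main diagonal: 9 + 49 + 29 + (-11) = 76.
Anti-diagonal: 33 + (-7) + 5 + 45 = 76.
All lines sum to 76.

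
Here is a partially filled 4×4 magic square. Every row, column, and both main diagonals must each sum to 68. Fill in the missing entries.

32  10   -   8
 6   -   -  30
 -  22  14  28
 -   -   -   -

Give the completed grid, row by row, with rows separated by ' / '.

From row 1, 68 − (32 + 10 + 8) gives (1,3) = 18.
Row 3: 22 + 14 + 28 + ? = 68, so (3,1) = 4.
Column 1 needs 68; the known cells sum to 42, so (4,1) = 26.
Using column 4: 8 + 30 + 28 + ? → (4,4) = 68 − 66 = 2.
The remaining cell in main diagonal is (2,2) = 68 − 48 = 20.
Anti-diagonal must total 68; the given cells sum to 56, so (2,3) = 12.
The remaining cell in column 2 is (4,2) = 68 − 52 = 16.
Column 3: 18 + 12 + 14 + ? = 68, so (4,3) = 24.

32 10 18 8 / 6 20 12 30 / 4 22 14 28 / 26 16 24 2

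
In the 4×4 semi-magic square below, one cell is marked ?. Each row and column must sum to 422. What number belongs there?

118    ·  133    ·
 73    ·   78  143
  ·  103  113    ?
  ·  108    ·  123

Row 2 must total 422; the given cells sum to 294, so (2,2) = 128.
Column 2 needs 422; the known cells sum to 339, so (1,2) = 83.
Column 3 must total 422; the given cells sum to 324, so (4,3) = 98.
The remaining cell in row 1 is (1,4) = 422 − 334 = 88.
From row 4, 422 − (108 + 98 + 123) gives (4,1) = 93.
From column 1, 422 − (118 + 73 + 93) gives (3,1) = 138.
Column 4: 88 + 143 + 123 + ? = 422, so (3,4) = 68.

68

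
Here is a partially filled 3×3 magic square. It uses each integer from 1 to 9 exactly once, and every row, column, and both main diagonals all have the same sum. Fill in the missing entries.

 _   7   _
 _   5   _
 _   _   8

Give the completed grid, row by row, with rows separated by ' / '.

2 7 6 / 9 5 1 / 4 3 8

The entries are 1 through 9, which sum to 45, so each line sums to 45/3 = 15.
Column 2: 7 + 5 + ? = 15, so (3,2) = 3.
Main diagonal: 5 + 8 + ? = 15, so (1,1) = 2.
Row 1 must total 15; the given cells sum to 9, so (1,3) = 6.
Row 3 must total 15; the given cells sum to 11, so (3,1) = 4.
Column 1 needs 15; the known cells sum to 6, so (2,1) = 9.
Column 3 needs 15; the known cells sum to 14, so (2,3) = 1.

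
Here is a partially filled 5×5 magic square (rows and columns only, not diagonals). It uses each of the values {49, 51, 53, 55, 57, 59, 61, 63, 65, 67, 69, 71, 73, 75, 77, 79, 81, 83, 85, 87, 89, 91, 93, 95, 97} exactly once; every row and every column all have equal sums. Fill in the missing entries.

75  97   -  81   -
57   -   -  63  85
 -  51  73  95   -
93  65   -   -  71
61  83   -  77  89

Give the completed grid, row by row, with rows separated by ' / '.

75 97 59 81 53 / 57 69 91 63 85 / 79 51 73 95 67 / 93 65 87 49 71 / 61 83 55 77 89

The 25 entries sum to 1825, so each line sums to 1825/5 = 365.
Using row 5: 61 + 83 + 77 + 89 + ? → (5,3) = 365 − 310 = 55.
Column 1 must total 365; the given cells sum to 286, so (3,1) = 79.
Column 2 needs 365; the known cells sum to 296, so (2,2) = 69.
Column 4 needs 365; the known cells sum to 316, so (4,4) = 49.
From row 2, 365 − (57 + 69 + 63 + 85) gives (2,3) = 91.
Row 3: 79 + 51 + 73 + 95 + ? = 365, so (3,5) = 67.
From row 4, 365 − (93 + 65 + 49 + 71) gives (4,3) = 87.
Using column 3: 91 + 73 + 87 + 55 + ? → (1,3) = 365 − 306 = 59.
Using column 5: 85 + 67 + 71 + 89 + ? → (1,5) = 365 − 312 = 53.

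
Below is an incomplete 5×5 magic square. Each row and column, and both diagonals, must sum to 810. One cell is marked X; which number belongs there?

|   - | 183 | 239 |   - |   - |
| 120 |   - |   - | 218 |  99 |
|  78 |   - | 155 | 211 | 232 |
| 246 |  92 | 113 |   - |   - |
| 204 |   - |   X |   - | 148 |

From row 3, 810 − (78 + 155 + 211 + 232) gives (3,2) = 134.
The remaining cell in column 1 is (1,1) = 810 − 648 = 162.
From anti-diagonal, 810 − (218 + 155 + 92 + 204) gives (1,5) = 141.
Using row 1: 162 + 183 + 239 + 141 + ? → (1,4) = 810 − 725 = 85.
Using column 5: 141 + 99 + 232 + 148 + ? → (4,5) = 810 − 620 = 190.
Row 4 must total 810; the given cells sum to 641, so (4,4) = 169.
Column 4 must total 810; the given cells sum to 683, so (5,4) = 127.
Main diagonal needs 810; the known cells sum to 634, so (2,2) = 176.
The remaining cell in row 2 is (2,3) = 810 − 613 = 197.
From column 2, 810 − (183 + 176 + 134 + 92) gives (5,2) = 225.
Column 3: 239 + 197 + 155 + 113 + ? = 810, so (5,3) = 106.

106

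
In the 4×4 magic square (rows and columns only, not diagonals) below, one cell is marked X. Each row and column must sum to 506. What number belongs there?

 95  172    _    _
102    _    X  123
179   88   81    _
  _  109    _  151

144

The remaining cell in row 3 is (3,4) = 506 − 348 = 158.
Column 1 must total 506; the given cells sum to 376, so (4,1) = 130.
Using column 2: 172 + 88 + 109 + ? → (2,2) = 506 − 369 = 137.
Using column 4: 123 + 158 + 151 + ? → (1,4) = 506 − 432 = 74.
From row 1, 506 − (95 + 172 + 74) gives (1,3) = 165.
Using row 2: 102 + 137 + 123 + ? → (2,3) = 506 − 362 = 144.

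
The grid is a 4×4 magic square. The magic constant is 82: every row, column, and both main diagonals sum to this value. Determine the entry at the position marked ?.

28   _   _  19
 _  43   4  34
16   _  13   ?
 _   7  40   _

From row 2, 82 − (43 + 4 + 34) gives (2,1) = 1.
Column 1: 28 + 1 + 16 + ? = 82, so (4,1) = 37.
The remaining cell in column 3 is (1,3) = 82 − 57 = 25.
The remaining cell in main diagonal is (4,4) = 82 − 84 = -2.
Anti-diagonal: 19 + 4 + 37 + ? = 82, so (3,2) = 22.
Row 1: 28 + 25 + 19 + ? = 82, so (1,2) = 10.
Row 3 needs 82; the known cells sum to 51, so (3,4) = 31.

31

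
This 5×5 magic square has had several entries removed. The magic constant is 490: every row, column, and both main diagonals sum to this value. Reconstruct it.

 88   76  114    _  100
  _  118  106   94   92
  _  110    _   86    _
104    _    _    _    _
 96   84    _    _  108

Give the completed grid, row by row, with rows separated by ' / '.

88 76 114 112 100 / 80 118 106 94 92 / 122 110 98 86 74 / 104 102 90 78 116 / 96 84 82 120 108

Row 1: 88 + 76 + 114 + 100 + ? = 490, so (1,4) = 112.
Row 2: 118 + 106 + 94 + 92 + ? = 490, so (2,1) = 80.
Column 1 needs 490; the known cells sum to 368, so (3,1) = 122.
Column 2: 76 + 118 + 110 + 84 + ? = 490, so (4,2) = 102.
Using anti-diagonal: 100 + 94 + 102 + 96 + ? → (3,3) = 490 − 392 = 98.
Row 3: 122 + 110 + 98 + 86 + ? = 490, so (3,5) = 74.
Column 5: 100 + 92 + 74 + 108 + ? = 490, so (4,5) = 116.
Using main diagonal: 88 + 118 + 98 + 108 + ? → (4,4) = 490 − 412 = 78.
Row 4 must total 490; the given cells sum to 400, so (4,3) = 90.
Column 3 needs 490; the known cells sum to 408, so (5,3) = 82.
Using column 4: 112 + 94 + 86 + 78 + ? → (5,4) = 490 − 370 = 120.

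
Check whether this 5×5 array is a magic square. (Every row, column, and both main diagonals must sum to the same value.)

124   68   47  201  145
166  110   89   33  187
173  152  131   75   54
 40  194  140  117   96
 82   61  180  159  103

No — row 2 sums to 585 but column 3 sums to 587.

Row 1: 124 + 68 + 47 + 201 + 145 = 585.
Row 2: 166 + 110 + 89 + 33 + 187 = 585.
Row 3: 173 + 152 + 131 + 75 + 54 = 585.
Row 4: 40 + 194 + 140 + 117 + 96 = 587.
Row 5: 82 + 61 + 180 + 159 + 103 = 585.
Column 1: 124 + 166 + 173 + 40 + 82 = 585.
Column 2: 68 + 110 + 152 + 194 + 61 = 585.
Column 3: 47 + 89 + 131 + 140 + 180 = 587.
Column 4: 201 + 33 + 75 + 117 + 159 = 585.
Column 5: 145 + 187 + 54 + 96 + 103 = 585.
Main diagonal: 124 + 110 + 131 + 117 + 103 = 585.
Anti-diagonal: 145 + 33 + 131 + 194 + 82 = 585.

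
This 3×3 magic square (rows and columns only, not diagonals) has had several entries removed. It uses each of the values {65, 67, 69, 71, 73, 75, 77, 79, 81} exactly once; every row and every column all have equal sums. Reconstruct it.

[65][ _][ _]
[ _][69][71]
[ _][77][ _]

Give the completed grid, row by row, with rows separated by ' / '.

The 9 entries sum to 657, so each line sums to 657/3 = 219.
Row 2: 69 + 71 + ? = 219, so (2,1) = 79.
Column 1 must total 219; the given cells sum to 144, so (3,1) = 75.
Column 2 needs 219; the known cells sum to 146, so (1,2) = 73.
Row 1 must total 219; the given cells sum to 138, so (1,3) = 81.
Row 3: 75 + 77 + ? = 219, so (3,3) = 67.

65 73 81 / 79 69 71 / 75 77 67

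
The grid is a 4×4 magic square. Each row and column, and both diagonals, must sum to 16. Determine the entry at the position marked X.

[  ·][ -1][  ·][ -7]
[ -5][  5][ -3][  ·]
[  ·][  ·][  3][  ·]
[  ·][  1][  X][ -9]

Using row 2: -5 + 5 + (-3) + ? → (2,4) = 16 − (-3) = 19.
Column 2: -1 + 5 + 1 + ? = 16, so (3,2) = 11.
Column 4 must total 16; the given cells sum to 3, so (3,4) = 13.
Main diagonal must total 16; the given cells sum to -1, so (1,1) = 17.
From anti-diagonal, 16 − (-7 + (-3) + 11) gives (4,1) = 15.
The remaining cell in row 1 is (1,3) = 16 − 9 = 7.
Using row 3: 11 + 3 + 13 + ? → (3,1) = 16 − 27 = -11.
Row 4: 15 + 1 + (-9) + ? = 16, so (4,3) = 9.

9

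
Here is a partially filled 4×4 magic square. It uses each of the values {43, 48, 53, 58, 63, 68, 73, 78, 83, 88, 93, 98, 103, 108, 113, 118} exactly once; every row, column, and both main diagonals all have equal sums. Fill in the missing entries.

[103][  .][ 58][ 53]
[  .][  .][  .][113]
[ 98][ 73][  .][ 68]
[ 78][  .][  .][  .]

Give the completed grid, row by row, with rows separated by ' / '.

103 108 58 53 / 43 48 118 113 / 98 73 83 68 / 78 93 63 88

The 16 entries sum to 1288, so each line sums to 1288/4 = 322.
The remaining cell in row 1 is (1,2) = 322 − 214 = 108.
Row 3 needs 322; the known cells sum to 239, so (3,3) = 83.
Column 1: 103 + 98 + 78 + ? = 322, so (2,1) = 43.
Using column 4: 53 + 113 + 68 + ? → (4,4) = 322 − 234 = 88.
Main diagonal must total 322; the given cells sum to 274, so (2,2) = 48.
Using anti-diagonal: 53 + 73 + 78 + ? → (2,3) = 322 − 204 = 118.
Using column 2: 108 + 48 + 73 + ? → (4,2) = 322 − 229 = 93.
Using column 3: 58 + 118 + 83 + ? → (4,3) = 322 − 259 = 63.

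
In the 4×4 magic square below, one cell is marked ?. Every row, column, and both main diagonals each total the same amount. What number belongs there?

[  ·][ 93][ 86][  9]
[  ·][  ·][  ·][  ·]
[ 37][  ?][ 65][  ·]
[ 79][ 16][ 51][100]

114

Row 4 is complete and sums to 246; that is the magic constant.
Row 1: 93 + 86 + 9 + ? = 246, so (1,1) = 58.
Using column 1: 58 + 37 + 79 + ? → (2,1) = 246 − 174 = 72.
From column 3, 246 − (86 + 65 + 51) gives (2,3) = 44.
Using main diagonal: 58 + 65 + 100 + ? → (2,2) = 246 − 223 = 23.
The remaining cell in anti-diagonal is (3,2) = 246 − 132 = 114.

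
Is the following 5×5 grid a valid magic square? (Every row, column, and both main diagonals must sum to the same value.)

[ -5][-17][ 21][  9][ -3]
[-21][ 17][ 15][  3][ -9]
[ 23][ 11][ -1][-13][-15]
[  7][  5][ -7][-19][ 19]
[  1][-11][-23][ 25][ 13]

Row 1: -5 + (-17) + 21 + 9 + (-3) = 5.
Row 2: -21 + 17 + 15 + 3 + (-9) = 5.
Row 3: 23 + 11 + (-1) + (-13) + (-15) = 5.
Row 4: 7 + 5 + (-7) + (-19) + 19 = 5.
Row 5: 1 + (-11) + (-23) + 25 + 13 = 5.
Column 1: -5 + (-21) + 23 + 7 + 1 = 5.
Column 2: -17 + 17 + 11 + 5 + (-11) = 5.
Column 3: 21 + 15 + (-1) + (-7) + (-23) = 5.
Column 4: 9 + 3 + (-13) + (-19) + 25 = 5.
Column 5: -3 + (-9) + (-15) + 19 + 13 = 5.
Main diagonal: -5 + 17 + (-1) + (-19) + 13 = 5.
Anti-diagonal: -3 + 3 + (-1) + 5 + 1 = 5.
All lines sum to 5.

Yes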